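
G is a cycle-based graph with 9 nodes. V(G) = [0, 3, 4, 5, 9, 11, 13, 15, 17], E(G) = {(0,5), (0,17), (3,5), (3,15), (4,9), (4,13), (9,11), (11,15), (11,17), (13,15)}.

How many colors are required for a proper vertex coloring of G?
χ(G) = 3

Clique number ω(G) = 2 (lower bound: χ ≥ ω).
Odd cycle [4, 9, 11, 15, 13] needs 3 colors (χ ≥ 3).
The coloring below uses 3 colors, so χ(G) = 3.
A valid 3-coloring: color 1: [4, 5, 15, 17]; color 2: [0, 3, 11, 13]; color 3: [9].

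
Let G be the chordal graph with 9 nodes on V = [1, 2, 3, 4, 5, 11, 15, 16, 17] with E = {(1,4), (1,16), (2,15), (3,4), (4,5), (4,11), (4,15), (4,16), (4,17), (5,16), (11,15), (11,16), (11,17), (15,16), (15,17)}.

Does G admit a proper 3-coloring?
The clique on vertices [4, 11, 15, 16] has size 4 > 3, so it alone needs 4 colors.

No, G is not 3-colorable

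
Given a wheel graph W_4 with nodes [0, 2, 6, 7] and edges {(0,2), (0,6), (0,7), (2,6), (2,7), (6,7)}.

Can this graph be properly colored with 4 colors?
A valid 4-coloring: color 1: [7]; color 2: [2]; color 3: [0]; color 4: [6].
(χ(G) = 4 ≤ 4.)

Yes, G is 4-colorable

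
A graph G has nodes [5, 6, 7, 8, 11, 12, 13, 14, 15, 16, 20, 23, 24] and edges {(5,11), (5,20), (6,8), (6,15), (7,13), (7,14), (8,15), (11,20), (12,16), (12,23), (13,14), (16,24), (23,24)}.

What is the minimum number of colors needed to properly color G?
χ(G) = 3

Clique number ω(G) = 3 (lower bound: χ ≥ ω).
The clique on [5, 11, 20] has size 3, forcing χ ≥ 3, and the coloring below uses 3 colors, so χ(G) = 3.
A valid 3-coloring: color 1: [5, 6, 12, 14, 24]; color 2: [13, 15, 16, 20, 23]; color 3: [7, 8, 11].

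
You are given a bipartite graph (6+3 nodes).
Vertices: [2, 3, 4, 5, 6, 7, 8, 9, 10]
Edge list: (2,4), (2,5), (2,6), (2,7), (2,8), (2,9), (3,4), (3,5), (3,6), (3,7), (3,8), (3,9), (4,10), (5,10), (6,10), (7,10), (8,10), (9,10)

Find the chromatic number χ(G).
Clique number ω(G) = 2 (lower bound: χ ≥ ω).
The graph is bipartite (no odd cycle), so 2 colors suffice: χ(G) = 2.
A valid 2-coloring: color 1: [2, 3, 10]; color 2: [4, 5, 6, 7, 8, 9].

χ(G) = 2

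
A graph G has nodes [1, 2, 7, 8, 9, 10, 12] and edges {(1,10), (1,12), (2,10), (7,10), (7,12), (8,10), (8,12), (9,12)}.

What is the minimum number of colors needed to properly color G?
χ(G) = 2

Clique number ω(G) = 2 (lower bound: χ ≥ ω).
The graph is bipartite (no odd cycle), so 2 colors suffice: χ(G) = 2.
A valid 2-coloring: color 1: [10, 12]; color 2: [1, 2, 7, 8, 9].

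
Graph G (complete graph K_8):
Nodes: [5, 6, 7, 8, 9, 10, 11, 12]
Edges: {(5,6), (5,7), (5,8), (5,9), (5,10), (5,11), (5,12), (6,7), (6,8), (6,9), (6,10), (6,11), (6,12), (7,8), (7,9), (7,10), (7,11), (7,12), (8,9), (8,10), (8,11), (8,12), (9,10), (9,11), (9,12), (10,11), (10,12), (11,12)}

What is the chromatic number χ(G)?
Clique number ω(G) = 8 (lower bound: χ ≥ ω).
The clique on [5, 6, 7, 8, 9, 10, 11, 12] has size 8, forcing χ ≥ 8, and the coloring below uses 8 colors, so χ(G) = 8.
A valid 8-coloring: color 1: [7]; color 2: [10]; color 3: [9]; color 4: [11]; color 5: [6]; color 6: [5]; color 7: [8]; color 8: [12].

χ(G) = 8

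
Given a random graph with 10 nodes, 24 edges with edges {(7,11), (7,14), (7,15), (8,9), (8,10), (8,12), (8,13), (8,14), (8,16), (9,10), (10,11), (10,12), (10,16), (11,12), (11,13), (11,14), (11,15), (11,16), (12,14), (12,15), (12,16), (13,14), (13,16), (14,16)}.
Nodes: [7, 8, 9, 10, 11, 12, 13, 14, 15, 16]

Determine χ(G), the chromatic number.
Clique number ω(G) = 4 (lower bound: χ ≥ ω).
The clique on [8, 10, 12, 16] has size 4, forcing χ ≥ 4, and the coloring below uses 4 colors, so χ(G) = 4.
A valid 4-coloring: color 1: [8, 11]; color 2: [7, 9, 16]; color 3: [12, 13]; color 4: [10, 14, 15].

χ(G) = 4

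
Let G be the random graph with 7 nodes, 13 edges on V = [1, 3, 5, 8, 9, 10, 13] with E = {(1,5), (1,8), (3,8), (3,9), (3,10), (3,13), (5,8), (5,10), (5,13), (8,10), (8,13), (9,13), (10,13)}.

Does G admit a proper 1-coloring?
The clique on vertices [3, 8, 10, 13] has size 4 > 1, so it alone needs 4 colors.

No, G is not 1-colorable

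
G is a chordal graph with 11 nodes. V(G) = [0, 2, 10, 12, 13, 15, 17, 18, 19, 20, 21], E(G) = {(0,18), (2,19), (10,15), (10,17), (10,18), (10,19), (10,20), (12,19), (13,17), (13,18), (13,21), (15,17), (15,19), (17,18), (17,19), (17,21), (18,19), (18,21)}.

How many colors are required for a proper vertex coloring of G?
Clique number ω(G) = 4 (lower bound: χ ≥ ω).
The clique on [10, 17, 18, 19] has size 4, forcing χ ≥ 4, and the coloring below uses 4 colors, so χ(G) = 4.
A valid 4-coloring: color 1: [0, 2, 12, 17, 20]; color 2: [19, 21]; color 3: [15, 18]; color 4: [10, 13].

χ(G) = 4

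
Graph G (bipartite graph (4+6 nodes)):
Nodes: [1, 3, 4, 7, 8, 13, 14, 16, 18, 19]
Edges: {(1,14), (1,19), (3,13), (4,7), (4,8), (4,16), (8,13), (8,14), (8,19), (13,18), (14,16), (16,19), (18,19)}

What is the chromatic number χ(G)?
Clique number ω(G) = 2 (lower bound: χ ≥ ω).
The graph is bipartite (no odd cycle), so 2 colors suffice: χ(G) = 2.
A valid 2-coloring: color 1: [4, 13, 14, 19]; color 2: [1, 3, 7, 8, 16, 18].

χ(G) = 2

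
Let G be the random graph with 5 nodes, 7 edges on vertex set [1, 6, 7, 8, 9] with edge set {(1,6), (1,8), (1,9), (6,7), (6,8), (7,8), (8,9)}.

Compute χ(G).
Clique number ω(G) = 3 (lower bound: χ ≥ ω).
The clique on [1, 8, 9] has size 3, forcing χ ≥ 3, and the coloring below uses 3 colors, so χ(G) = 3.
A valid 3-coloring: color 1: [8]; color 2: [1, 7]; color 3: [6, 9].

χ(G) = 3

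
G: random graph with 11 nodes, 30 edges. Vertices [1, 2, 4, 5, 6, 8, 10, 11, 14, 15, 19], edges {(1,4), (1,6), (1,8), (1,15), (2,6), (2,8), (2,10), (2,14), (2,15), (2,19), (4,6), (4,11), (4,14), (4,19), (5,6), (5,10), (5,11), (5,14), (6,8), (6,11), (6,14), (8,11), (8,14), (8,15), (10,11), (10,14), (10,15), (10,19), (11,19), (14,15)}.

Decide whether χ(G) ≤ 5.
Yes, G is 5-colorable

A valid 5-coloring: color 1: [6, 15, 19]; color 2: [1, 11, 14]; color 3: [4, 8, 10]; color 4: [2, 5].
(χ(G) = 4 ≤ 5.)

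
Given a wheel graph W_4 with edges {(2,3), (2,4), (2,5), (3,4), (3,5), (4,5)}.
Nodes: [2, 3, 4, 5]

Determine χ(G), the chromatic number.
χ(G) = 4

Clique number ω(G) = 4 (lower bound: χ ≥ ω).
The clique on [2, 3, 4, 5] has size 4, forcing χ ≥ 4, and the coloring below uses 4 colors, so χ(G) = 4.
A valid 4-coloring: color 1: [3]; color 2: [5]; color 3: [4]; color 4: [2].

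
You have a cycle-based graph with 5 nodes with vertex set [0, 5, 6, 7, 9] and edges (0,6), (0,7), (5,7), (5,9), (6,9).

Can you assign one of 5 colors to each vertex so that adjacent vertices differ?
A valid 5-coloring: color 1: [0, 5]; color 2: [6, 7]; color 3: [9].
(χ(G) = 3 ≤ 5.)

Yes, G is 5-colorable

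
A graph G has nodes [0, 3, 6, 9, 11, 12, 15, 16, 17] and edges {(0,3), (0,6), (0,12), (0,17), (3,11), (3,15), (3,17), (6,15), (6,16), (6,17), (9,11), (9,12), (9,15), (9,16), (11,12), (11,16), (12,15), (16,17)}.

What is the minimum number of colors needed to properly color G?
χ(G) = 4

Clique number ω(G) = 3 (lower bound: χ ≥ ω).
Suppose a proper 3-coloring c exists. The clique [0, 3, 17] takes 3 distinct colors; by symmetry let c(0) = 1, c(3) = 2, c(17) = 3.
- Vertex 6: neighbors [0, 17] already have colors [1, 3] ⇒ c(6) = 2.
- Vertex 16: neighbors [6, 17] already have colors [2, 3] ⇒ c(16) = 1.
- Vertex 11: neighbors [16, 3] already have colors [1, 2] ⇒ c(11) = 3.
- Vertex 9: neighbors [16, 11] already have colors [1, 3] ⇒ c(9) = 2.
- Vertex 12: neighbors [0, 9, 11] already have colors [1, 2, 3] — all 3 colors blocked. Contradiction.
The forced assignments end in a contradiction, so G has no proper 3-coloring (χ ≥ 4).
The coloring below uses 4 colors, so χ(G) = 4.
A valid 4-coloring: color 1: [11, 15, 17]; color 2: [3, 6, 9]; color 3: [12, 16]; color 4: [0].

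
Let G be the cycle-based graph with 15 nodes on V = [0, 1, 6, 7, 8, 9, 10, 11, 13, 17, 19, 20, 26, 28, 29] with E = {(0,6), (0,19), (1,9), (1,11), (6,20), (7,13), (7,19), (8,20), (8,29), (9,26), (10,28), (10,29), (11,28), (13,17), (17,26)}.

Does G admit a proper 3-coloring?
A valid 3-coloring: color 1: [6, 8, 9, 10, 11, 17, 19]; color 2: [0, 1, 7, 20, 26, 28, 29]; color 3: [13].
(χ(G) = 3 ≤ 3.)

Yes, G is 3-colorable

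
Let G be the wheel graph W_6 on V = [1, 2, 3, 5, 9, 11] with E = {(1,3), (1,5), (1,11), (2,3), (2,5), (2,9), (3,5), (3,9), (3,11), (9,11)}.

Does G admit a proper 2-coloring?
The clique on vertices [1, 3, 11] has size 3 > 2, so it alone needs 3 colors.

No, G is not 2-colorable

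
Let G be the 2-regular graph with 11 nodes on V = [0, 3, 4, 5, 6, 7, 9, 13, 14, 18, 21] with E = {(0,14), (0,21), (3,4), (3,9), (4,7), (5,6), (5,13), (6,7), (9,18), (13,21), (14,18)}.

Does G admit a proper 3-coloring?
Yes, G is 3-colorable

A valid 3-coloring: color 1: [4, 5, 9, 14, 21]; color 2: [0, 3, 6, 13, 18]; color 3: [7].
(χ(G) = 3 ≤ 3.)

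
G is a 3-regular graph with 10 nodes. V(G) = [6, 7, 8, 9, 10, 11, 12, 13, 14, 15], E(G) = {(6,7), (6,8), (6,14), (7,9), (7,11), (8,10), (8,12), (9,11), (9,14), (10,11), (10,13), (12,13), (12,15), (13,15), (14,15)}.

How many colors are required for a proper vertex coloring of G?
χ(G) = 3

Clique number ω(G) = 3 (lower bound: χ ≥ ω).
The clique on [7, 9, 11] has size 3, forcing χ ≥ 3, and the coloring below uses 3 colors, so χ(G) = 3.
A valid 3-coloring: color 1: [7, 8, 13, 14]; color 2: [6, 11, 15]; color 3: [9, 10, 12].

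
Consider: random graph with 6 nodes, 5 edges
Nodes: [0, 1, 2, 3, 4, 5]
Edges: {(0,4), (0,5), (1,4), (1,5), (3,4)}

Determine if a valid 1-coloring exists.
No, G is not 1-colorable

Edge (0,4) forces its endpoints to differ, so 1 color is not enough.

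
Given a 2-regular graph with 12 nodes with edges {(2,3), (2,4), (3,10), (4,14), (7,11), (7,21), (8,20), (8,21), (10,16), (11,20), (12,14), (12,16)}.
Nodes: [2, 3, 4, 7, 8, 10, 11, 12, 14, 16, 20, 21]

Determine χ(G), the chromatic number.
χ(G) = 3

Clique number ω(G) = 2 (lower bound: χ ≥ ω).
Odd cycle [12, 16, 10, 3, 2, 4, 14] needs 3 colors (χ ≥ 3).
The coloring below uses 3 colors, so χ(G) = 3.
A valid 3-coloring: color 1: [4, 10, 11, 12, 21]; color 2: [2, 7, 8, 14, 16]; color 3: [3, 20].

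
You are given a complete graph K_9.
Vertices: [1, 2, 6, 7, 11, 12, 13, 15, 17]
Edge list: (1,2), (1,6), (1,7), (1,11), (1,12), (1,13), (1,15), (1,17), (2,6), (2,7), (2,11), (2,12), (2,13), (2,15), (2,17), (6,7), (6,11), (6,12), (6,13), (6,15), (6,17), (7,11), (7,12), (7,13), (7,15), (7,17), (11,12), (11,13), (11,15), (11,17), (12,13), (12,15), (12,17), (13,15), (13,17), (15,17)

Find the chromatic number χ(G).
χ(G) = 9

Clique number ω(G) = 9 (lower bound: χ ≥ ω).
The clique on [1, 2, 6, 7, 11, 12, 13, 15, 17] has size 9, forcing χ ≥ 9, and the coloring below uses 9 colors, so χ(G) = 9.
A valid 9-coloring: color 1: [7]; color 2: [17]; color 3: [11]; color 4: [2]; color 5: [15]; color 6: [12]; color 7: [1]; color 8: [6]; color 9: [13].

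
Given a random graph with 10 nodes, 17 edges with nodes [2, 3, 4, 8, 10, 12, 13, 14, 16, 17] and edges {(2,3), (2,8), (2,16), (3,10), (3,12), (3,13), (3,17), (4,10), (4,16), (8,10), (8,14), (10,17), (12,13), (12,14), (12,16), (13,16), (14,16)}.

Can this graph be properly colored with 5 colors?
Yes, G is 5-colorable

A valid 5-coloring: color 1: [3, 8, 16]; color 2: [2, 10, 12]; color 3: [4, 13, 14, 17].
(χ(G) = 3 ≤ 5.)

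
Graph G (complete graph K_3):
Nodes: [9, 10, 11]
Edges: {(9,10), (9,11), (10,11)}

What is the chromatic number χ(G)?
Clique number ω(G) = 3 (lower bound: χ ≥ ω).
The clique on [9, 10, 11] has size 3, forcing χ ≥ 3, and the coloring below uses 3 colors, so χ(G) = 3.
A valid 3-coloring: color 1: [11]; color 2: [9]; color 3: [10].

χ(G) = 3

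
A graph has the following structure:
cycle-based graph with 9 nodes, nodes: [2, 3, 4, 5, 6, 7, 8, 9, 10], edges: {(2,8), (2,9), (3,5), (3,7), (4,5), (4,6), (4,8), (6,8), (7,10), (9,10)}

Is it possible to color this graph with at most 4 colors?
A valid 4-coloring: color 1: [5, 7, 8, 9]; color 2: [2, 3, 4, 10]; color 3: [6].
(χ(G) = 3 ≤ 4.)

Yes, G is 4-colorable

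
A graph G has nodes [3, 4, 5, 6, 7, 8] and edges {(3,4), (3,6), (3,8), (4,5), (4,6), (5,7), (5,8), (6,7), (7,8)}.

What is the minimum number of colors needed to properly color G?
χ(G) = 3

Clique number ω(G) = 3 (lower bound: χ ≥ ω).
The clique on [3, 4, 6] has size 3, forcing χ ≥ 3, and the coloring below uses 3 colors, so χ(G) = 3.
A valid 3-coloring: color 1: [6, 8]; color 2: [4, 7]; color 3: [3, 5].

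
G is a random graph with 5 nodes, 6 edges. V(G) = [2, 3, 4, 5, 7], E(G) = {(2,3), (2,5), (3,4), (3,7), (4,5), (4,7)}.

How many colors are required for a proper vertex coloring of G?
Clique number ω(G) = 3 (lower bound: χ ≥ ω).
The clique on [3, 4, 7] has size 3, forcing χ ≥ 3, and the coloring below uses 3 colors, so χ(G) = 3.
A valid 3-coloring: color 1: [3, 5]; color 2: [2, 4]; color 3: [7].

χ(G) = 3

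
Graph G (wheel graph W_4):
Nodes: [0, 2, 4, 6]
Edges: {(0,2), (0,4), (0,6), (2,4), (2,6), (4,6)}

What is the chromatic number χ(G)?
Clique number ω(G) = 4 (lower bound: χ ≥ ω).
The clique on [0, 2, 4, 6] has size 4, forcing χ ≥ 4, and the coloring below uses 4 colors, so χ(G) = 4.
A valid 4-coloring: color 1: [6]; color 2: [4]; color 3: [2]; color 4: [0].

χ(G) = 4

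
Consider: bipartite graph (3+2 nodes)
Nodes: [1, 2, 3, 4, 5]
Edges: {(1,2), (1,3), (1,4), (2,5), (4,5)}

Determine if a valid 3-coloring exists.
A valid 3-coloring: color 1: [1, 5]; color 2: [2, 3, 4].
(χ(G) = 2 ≤ 3.)

Yes, G is 3-colorable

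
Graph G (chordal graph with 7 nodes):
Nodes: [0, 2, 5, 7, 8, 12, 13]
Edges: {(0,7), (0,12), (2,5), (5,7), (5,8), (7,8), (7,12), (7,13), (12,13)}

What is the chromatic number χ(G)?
Clique number ω(G) = 3 (lower bound: χ ≥ ω).
The clique on [5, 7, 8] has size 3, forcing χ ≥ 3, and the coloring below uses 3 colors, so χ(G) = 3.
A valid 3-coloring: color 1: [2, 7]; color 2: [5, 12]; color 3: [0, 8, 13].

χ(G) = 3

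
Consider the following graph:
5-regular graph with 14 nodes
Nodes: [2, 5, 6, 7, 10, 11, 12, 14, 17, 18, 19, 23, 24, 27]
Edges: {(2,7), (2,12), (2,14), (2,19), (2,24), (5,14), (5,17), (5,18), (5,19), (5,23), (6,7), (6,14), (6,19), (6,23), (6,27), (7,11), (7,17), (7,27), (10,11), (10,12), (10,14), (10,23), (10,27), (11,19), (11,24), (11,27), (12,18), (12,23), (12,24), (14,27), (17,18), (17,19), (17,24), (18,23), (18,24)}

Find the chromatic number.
χ(G) = 4

Clique number ω(G) = 3 (lower bound: χ ≥ ω).
Odd cycle [24, 12, 23, 5, 17] needs 3 colors (χ ≥ 3).
Vertex 18 is adjacent to every vertex of [5, 12, 17, 23, 24], which already need 3 colors among themselves, so 18 needs a new color (χ ≥ 4).
The coloring below uses 4 colors, so χ(G) = 4.
A valid 4-coloring: color 1: [2, 6, 10, 18]; color 2: [11, 14, 17, 23]; color 3: [5, 24, 27]; color 4: [7, 12, 19].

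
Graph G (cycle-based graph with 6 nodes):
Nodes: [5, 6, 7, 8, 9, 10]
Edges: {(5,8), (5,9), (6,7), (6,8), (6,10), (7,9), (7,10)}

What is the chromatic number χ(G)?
χ(G) = 3

Clique number ω(G) = 3 (lower bound: χ ≥ ω).
The clique on [6, 7, 10] has size 3, forcing χ ≥ 3, and the coloring below uses 3 colors, so χ(G) = 3.
A valid 3-coloring: color 1: [5, 6]; color 2: [7, 8]; color 3: [9, 10].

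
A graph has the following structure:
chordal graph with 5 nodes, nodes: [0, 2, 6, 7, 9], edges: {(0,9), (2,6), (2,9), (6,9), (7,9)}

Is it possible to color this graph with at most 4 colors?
A valid 4-coloring: color 1: [9]; color 2: [0, 6, 7]; color 3: [2].
(χ(G) = 3 ≤ 4.)

Yes, G is 4-colorable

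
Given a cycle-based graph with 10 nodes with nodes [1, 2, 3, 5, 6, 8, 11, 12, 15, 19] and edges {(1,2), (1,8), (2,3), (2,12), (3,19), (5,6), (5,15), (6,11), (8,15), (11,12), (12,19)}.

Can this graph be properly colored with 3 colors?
Yes, G is 3-colorable

A valid 3-coloring: color 1: [2, 5, 8, 11, 19]; color 2: [1, 3, 6, 12, 15].
(χ(G) = 2 ≤ 3.)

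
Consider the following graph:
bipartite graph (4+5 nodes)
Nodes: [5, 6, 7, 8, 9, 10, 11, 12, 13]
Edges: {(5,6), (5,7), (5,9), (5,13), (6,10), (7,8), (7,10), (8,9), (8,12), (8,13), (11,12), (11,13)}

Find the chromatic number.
Clique number ω(G) = 2 (lower bound: χ ≥ ω).
The graph is bipartite (no odd cycle), so 2 colors suffice: χ(G) = 2.
A valid 2-coloring: color 1: [5, 8, 10, 11]; color 2: [6, 7, 9, 12, 13].

χ(G) = 2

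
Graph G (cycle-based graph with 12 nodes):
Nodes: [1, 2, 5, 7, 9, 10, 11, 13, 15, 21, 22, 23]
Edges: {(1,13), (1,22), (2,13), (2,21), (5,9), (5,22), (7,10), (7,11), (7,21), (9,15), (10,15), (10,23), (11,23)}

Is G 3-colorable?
Yes, G is 3-colorable

A valid 3-coloring: color 1: [9, 10, 11, 13, 21, 22]; color 2: [1, 2, 5, 7, 15, 23].
(χ(G) = 2 ≤ 3.)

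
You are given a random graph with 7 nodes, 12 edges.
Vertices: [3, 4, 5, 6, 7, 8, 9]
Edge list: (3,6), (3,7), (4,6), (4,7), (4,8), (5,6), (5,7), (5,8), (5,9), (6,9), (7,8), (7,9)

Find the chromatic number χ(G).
Clique number ω(G) = 3 (lower bound: χ ≥ ω).
The clique on [5, 6, 9] has size 3, forcing χ ≥ 3, and the coloring below uses 3 colors, so χ(G) = 3.
A valid 3-coloring: color 1: [6, 7]; color 2: [3, 4, 5]; color 3: [8, 9].

χ(G) = 3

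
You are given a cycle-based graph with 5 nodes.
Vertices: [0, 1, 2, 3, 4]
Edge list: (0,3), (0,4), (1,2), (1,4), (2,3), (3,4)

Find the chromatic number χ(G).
Clique number ω(G) = 3 (lower bound: χ ≥ ω).
The clique on [0, 3, 4] has size 3, forcing χ ≥ 3, and the coloring below uses 3 colors, so χ(G) = 3.
A valid 3-coloring: color 1: [2, 4]; color 2: [1, 3]; color 3: [0].

χ(G) = 3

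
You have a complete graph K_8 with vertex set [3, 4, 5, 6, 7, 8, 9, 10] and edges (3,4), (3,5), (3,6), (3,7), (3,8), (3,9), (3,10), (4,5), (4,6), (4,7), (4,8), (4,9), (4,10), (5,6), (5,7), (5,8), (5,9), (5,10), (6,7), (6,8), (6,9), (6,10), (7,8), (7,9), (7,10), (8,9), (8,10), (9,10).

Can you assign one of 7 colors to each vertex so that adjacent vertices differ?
The clique on vertices [3, 4, 5, 6, 7, 8, 9, 10] has size 8 > 7, so it alone needs 8 colors.

No, G is not 7-colorable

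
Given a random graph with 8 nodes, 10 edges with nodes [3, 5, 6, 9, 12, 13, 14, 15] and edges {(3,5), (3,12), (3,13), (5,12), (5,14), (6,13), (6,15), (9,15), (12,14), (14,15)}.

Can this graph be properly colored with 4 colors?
Yes, G is 4-colorable

A valid 4-coloring: color 1: [3, 6, 9, 14]; color 2: [12, 13, 15]; color 3: [5].
(χ(G) = 3 ≤ 4.)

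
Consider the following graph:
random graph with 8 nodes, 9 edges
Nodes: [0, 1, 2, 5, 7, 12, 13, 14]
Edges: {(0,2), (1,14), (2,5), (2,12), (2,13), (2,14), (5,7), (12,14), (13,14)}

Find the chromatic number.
Clique number ω(G) = 3 (lower bound: χ ≥ ω).
The clique on [2, 12, 14] has size 3, forcing χ ≥ 3, and the coloring below uses 3 colors, so χ(G) = 3.
A valid 3-coloring: color 1: [1, 2, 7]; color 2: [0, 5, 14]; color 3: [12, 13].

χ(G) = 3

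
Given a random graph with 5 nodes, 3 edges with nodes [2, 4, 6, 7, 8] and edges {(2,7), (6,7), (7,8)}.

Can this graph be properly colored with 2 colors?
Yes, G is 2-colorable

A valid 2-coloring: color 1: [4, 7]; color 2: [2, 6, 8].
(χ(G) = 2 ≤ 2.)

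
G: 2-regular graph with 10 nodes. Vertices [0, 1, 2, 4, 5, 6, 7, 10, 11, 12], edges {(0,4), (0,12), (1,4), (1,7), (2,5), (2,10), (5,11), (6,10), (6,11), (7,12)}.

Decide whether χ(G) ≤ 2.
No, G is not 2-colorable

Odd cycle [11, 6, 10, 2, 5] needs 3 colors (χ ≥ 3).
Hence χ(G) ≥ 3 > 2, so no proper 2-coloring exists.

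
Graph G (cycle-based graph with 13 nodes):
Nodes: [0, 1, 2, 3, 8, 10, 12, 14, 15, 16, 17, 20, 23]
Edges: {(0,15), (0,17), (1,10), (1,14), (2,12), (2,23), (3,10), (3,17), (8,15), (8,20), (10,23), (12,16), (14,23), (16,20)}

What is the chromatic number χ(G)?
Clique number ω(G) = 2 (lower bound: χ ≥ ω).
Odd cycle [15, 8, 20, 16, 12, 2, 23, 10, 3, 17, 0] needs 3 colors (χ ≥ 3).
The coloring below uses 3 colors, so χ(G) = 3.
A valid 3-coloring: color 1: [1, 12, 15, 17, 20, 23]; color 2: [0, 2, 8, 10, 14, 16]; color 3: [3].

χ(G) = 3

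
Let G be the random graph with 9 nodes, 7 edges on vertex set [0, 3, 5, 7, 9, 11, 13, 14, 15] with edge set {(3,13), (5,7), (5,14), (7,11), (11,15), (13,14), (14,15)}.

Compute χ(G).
Clique number ω(G) = 2 (lower bound: χ ≥ ω).
Odd cycle [7, 11, 15, 14, 5] needs 3 colors (χ ≥ 3).
The coloring below uses 3 colors, so χ(G) = 3.
A valid 3-coloring: color 1: [0, 3, 7, 9, 14]; color 2: [5, 11, 13]; color 3: [15].

χ(G) = 3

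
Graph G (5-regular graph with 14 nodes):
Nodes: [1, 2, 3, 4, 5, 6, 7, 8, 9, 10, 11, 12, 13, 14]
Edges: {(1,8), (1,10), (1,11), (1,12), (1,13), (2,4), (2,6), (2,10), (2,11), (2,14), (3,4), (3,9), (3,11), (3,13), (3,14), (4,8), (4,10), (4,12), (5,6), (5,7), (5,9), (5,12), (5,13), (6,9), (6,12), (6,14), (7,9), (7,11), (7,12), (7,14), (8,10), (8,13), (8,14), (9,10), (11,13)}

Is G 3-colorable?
Suppose a proper 3-coloring c exists. The clique [1, 8, 10] takes 3 distinct colors; by symmetry let c(1) = 1, c(8) = 2, c(10) = 3.
- Vertex 4: neighbors [8, 10] already have colors [2, 3] ⇒ c(4) = 1.
- Vertex 2: neighbors [4, 10] already have colors [1, 3] ⇒ c(2) = 2.
- Vertex 11: neighbors [1, 2] already have colors [1, 2] ⇒ c(11) = 3.
- Vertex 13: neighbors [1, 8, 11] already have colors [1, 2, 3] — all 3 colors blocked. Contradiction.
The forced assignments end in a contradiction, so G has no proper 3-coloring (χ ≥ 4).

No, G is not 3-colorable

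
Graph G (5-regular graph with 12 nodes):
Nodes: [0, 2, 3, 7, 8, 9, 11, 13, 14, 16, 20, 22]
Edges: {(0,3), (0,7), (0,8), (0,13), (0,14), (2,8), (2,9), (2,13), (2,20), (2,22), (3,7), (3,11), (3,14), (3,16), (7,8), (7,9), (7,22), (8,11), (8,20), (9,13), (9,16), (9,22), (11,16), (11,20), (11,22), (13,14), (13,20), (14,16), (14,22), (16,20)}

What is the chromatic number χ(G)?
χ(G) = 4

Clique number ω(G) = 3 (lower bound: χ ≥ ω).
Suppose a proper 3-coloring c exists. The clique [0, 3, 7] takes 3 distinct colors; by symmetry let c(0) = 1, c(3) = 2, c(7) = 3.
- Vertex 8: neighbors [0, 7] already have colors [1, 3] ⇒ c(8) = 2.
- Vertex 14: neighbors [0, 3] already have colors [1, 2] ⇒ c(14) = 3.
- Vertex 13: neighbors [0, 14] already have colors [1, 3] ⇒ c(13) = 2.
- Vertex 9: neighbors [13, 7] already have colors [2, 3] ⇒ c(9) = 1.
- Vertex 16: neighbors [9, 3, 14] already have colors [1, 2, 3] — all 3 colors blocked. Contradiction.
The forced assignments end in a contradiction, so G has no proper 3-coloring (χ ≥ 4).
The coloring below uses 4 colors, so χ(G) = 4.
A valid 4-coloring: color 1: [3, 9, 20]; color 2: [8, 13, 16, 22]; color 3: [2, 7, 11, 14]; color 4: [0].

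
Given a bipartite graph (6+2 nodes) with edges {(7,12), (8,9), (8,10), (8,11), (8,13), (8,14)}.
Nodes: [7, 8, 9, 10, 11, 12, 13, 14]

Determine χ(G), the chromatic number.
χ(G) = 2

Clique number ω(G) = 2 (lower bound: χ ≥ ω).
The graph is bipartite (no odd cycle), so 2 colors suffice: χ(G) = 2.
A valid 2-coloring: color 1: [7, 8]; color 2: [9, 10, 11, 12, 13, 14].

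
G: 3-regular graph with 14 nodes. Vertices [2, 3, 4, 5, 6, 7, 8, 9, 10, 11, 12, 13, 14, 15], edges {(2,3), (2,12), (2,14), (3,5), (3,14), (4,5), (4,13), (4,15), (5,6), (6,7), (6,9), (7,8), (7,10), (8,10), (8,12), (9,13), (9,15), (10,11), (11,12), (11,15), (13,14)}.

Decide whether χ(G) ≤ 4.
A valid 4-coloring: color 1: [3, 6, 10, 12, 13, 15]; color 2: [4, 7, 9, 11, 14]; color 3: [2, 5, 8].
(χ(G) = 3 ≤ 4.)

Yes, G is 4-colorable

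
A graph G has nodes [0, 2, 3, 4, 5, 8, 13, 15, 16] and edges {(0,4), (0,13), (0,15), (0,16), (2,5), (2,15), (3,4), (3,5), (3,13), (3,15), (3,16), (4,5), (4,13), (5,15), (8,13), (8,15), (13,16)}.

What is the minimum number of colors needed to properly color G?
Clique number ω(G) = 3 (lower bound: χ ≥ ω).
The clique on [0, 13, 16] has size 3, forcing χ ≥ 3, and the coloring below uses 3 colors, so χ(G) = 3.
A valid 3-coloring: color 1: [0, 2, 3, 8]; color 2: [5, 13]; color 3: [4, 15, 16].

χ(G) = 3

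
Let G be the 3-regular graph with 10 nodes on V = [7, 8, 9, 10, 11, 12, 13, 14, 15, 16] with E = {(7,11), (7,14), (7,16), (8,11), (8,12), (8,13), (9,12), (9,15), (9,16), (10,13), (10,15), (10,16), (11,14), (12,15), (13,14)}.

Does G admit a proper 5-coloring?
A valid 5-coloring: color 1: [8, 14, 15, 16]; color 2: [7, 10, 12]; color 3: [9, 11, 13].
(χ(G) = 3 ≤ 5.)

Yes, G is 5-colorable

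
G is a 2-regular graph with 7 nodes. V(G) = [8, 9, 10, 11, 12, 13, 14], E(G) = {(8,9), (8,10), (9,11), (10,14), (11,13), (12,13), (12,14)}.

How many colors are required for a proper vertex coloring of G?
χ(G) = 3

Clique number ω(G) = 2 (lower bound: χ ≥ ω).
Odd cycle [12, 13, 11, 9, 8, 10, 14] needs 3 colors (χ ≥ 3).
The coloring below uses 3 colors, so χ(G) = 3.
A valid 3-coloring: color 1: [9, 10, 13]; color 2: [8, 11, 14]; color 3: [12].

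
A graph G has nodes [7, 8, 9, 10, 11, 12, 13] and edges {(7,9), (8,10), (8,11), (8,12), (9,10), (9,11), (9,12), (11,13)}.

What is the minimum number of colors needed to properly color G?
Clique number ω(G) = 2 (lower bound: χ ≥ ω).
The graph is bipartite (no odd cycle), so 2 colors suffice: χ(G) = 2.
A valid 2-coloring: color 1: [8, 9, 13]; color 2: [7, 10, 11, 12].

χ(G) = 2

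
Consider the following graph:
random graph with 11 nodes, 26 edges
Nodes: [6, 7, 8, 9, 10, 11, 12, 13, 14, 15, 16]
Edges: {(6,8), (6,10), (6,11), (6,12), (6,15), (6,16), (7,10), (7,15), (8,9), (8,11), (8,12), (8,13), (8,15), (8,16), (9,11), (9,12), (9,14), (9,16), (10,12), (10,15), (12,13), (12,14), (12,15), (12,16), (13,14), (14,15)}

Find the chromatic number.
χ(G) = 4

Clique number ω(G) = 4 (lower bound: χ ≥ ω).
The clique on [8, 9, 12, 16] has size 4, forcing χ ≥ 4, and the coloring below uses 4 colors, so χ(G) = 4.
A valid 4-coloring: color 1: [7, 11, 12]; color 2: [8, 10, 14]; color 3: [6, 9, 13]; color 4: [15, 16].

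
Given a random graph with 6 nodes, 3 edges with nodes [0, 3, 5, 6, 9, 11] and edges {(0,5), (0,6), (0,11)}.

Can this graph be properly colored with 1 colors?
Edge (0,11) forces its endpoints to differ, so 1 color is not enough.

No, G is not 1-colorable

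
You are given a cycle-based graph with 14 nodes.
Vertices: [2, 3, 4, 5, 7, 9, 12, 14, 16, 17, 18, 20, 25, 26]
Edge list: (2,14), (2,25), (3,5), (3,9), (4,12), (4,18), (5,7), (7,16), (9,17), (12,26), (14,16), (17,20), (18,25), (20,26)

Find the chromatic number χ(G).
Clique number ω(G) = 2 (lower bound: χ ≥ ω).
The graph is bipartite (no odd cycle), so 2 colors suffice: χ(G) = 2.
A valid 2-coloring: color 1: [2, 5, 9, 12, 16, 18, 20]; color 2: [3, 4, 7, 14, 17, 25, 26].

χ(G) = 2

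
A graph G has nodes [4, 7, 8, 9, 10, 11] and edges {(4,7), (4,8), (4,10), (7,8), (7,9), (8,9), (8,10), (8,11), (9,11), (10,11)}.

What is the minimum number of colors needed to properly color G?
χ(G) = 4

Clique number ω(G) = 3 (lower bound: χ ≥ ω).
Odd cycle [11, 10, 4, 7, 9] needs 3 colors (χ ≥ 3).
Vertex 8 is adjacent to every vertex of [4, 7, 9, 10, 11], which already need 3 colors among themselves, so 8 needs a new color (χ ≥ 4).
The coloring below uses 4 colors, so χ(G) = 4.
A valid 4-coloring: color 1: [8]; color 2: [7, 11]; color 3: [9, 10]; color 4: [4].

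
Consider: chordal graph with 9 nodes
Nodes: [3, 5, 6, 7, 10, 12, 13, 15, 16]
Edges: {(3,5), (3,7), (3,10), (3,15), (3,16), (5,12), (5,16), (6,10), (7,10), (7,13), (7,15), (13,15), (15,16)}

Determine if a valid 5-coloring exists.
Yes, G is 5-colorable

A valid 5-coloring: color 1: [3, 6, 12, 13]; color 2: [5, 10, 15]; color 3: [7, 16].
(χ(G) = 3 ≤ 5.)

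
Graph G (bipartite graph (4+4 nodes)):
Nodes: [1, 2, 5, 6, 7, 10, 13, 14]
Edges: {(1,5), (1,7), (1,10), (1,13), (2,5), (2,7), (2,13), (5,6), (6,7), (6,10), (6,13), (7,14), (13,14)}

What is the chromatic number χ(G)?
χ(G) = 2

Clique number ω(G) = 2 (lower bound: χ ≥ ω).
The graph is bipartite (no odd cycle), so 2 colors suffice: χ(G) = 2.
A valid 2-coloring: color 1: [1, 2, 6, 14]; color 2: [5, 7, 10, 13].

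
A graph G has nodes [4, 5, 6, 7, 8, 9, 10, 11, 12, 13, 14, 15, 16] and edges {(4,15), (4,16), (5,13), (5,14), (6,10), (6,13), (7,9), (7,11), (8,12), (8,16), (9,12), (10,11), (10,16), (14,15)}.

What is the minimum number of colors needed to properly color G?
χ(G) = 3

Clique number ω(G) = 2 (lower bound: χ ≥ ω).
Odd cycle [11, 7, 9, 12, 8, 16, 10] needs 3 colors (χ ≥ 3).
The coloring below uses 3 colors, so χ(G) = 3.
A valid 3-coloring: color 1: [4, 7, 10, 12, 13, 14]; color 2: [5, 6, 9, 11, 15, 16]; color 3: [8].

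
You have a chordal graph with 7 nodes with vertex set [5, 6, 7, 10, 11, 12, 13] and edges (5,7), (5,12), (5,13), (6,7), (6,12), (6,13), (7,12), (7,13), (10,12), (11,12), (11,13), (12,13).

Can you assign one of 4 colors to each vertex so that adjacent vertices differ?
Yes, G is 4-colorable

A valid 4-coloring: color 1: [12]; color 2: [10, 13]; color 3: [7, 11]; color 4: [5, 6].
(χ(G) = 4 ≤ 4.)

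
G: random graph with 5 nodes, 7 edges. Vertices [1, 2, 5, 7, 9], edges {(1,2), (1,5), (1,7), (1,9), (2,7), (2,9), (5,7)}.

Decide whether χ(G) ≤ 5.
Yes, G is 5-colorable

A valid 5-coloring: color 1: [1]; color 2: [7, 9]; color 3: [2, 5].
(χ(G) = 3 ≤ 5.)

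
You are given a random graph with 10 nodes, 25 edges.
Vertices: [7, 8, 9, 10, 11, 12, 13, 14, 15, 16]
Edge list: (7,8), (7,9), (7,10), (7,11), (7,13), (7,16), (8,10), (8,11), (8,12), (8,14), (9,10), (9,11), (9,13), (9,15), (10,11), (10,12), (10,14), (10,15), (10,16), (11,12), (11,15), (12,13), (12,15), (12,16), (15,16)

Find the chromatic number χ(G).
Clique number ω(G) = 4 (lower bound: χ ≥ ω).
Odd cycle [12, 8, 7, 9, 15] needs 3 colors (χ ≥ 3).
Vertex 11 is adjacent to every vertex of [7, 8, 9, 12, 15], which already need 3 colors among themselves, so 11 needs a new color (χ ≥ 4).
Vertex 10 is adjacent to every vertex of [7, 8, 9, 11, 12, 15], which already need 4 colors among themselves, so 10 needs a new color (χ ≥ 5).
The coloring below uses 5 colors, so χ(G) = 5.
A valid 5-coloring: color 1: [10, 13]; color 2: [11, 14, 16]; color 3: [7, 15]; color 4: [9, 12]; color 5: [8].

χ(G) = 5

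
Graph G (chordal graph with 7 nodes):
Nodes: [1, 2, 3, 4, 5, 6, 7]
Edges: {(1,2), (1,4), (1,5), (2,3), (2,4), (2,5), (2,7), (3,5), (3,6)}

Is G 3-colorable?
A valid 3-coloring: color 1: [2, 6]; color 2: [1, 3, 7]; color 3: [4, 5].
(χ(G) = 3 ≤ 3.)

Yes, G is 3-colorable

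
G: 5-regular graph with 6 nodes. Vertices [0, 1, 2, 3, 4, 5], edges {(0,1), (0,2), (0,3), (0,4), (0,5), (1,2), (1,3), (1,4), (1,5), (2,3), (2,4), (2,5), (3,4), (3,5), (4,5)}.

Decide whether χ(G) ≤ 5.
No, G is not 5-colorable

The clique on vertices [0, 1, 2, 3, 4, 5] has size 6 > 5, so it alone needs 6 colors.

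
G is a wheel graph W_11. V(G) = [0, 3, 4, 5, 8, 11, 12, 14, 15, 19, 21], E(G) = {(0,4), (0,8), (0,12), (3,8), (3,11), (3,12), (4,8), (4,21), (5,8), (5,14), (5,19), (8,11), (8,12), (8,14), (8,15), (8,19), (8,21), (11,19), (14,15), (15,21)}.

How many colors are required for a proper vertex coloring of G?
χ(G) = 3

Clique number ω(G) = 3 (lower bound: χ ≥ ω).
The clique on [0, 8, 12] has size 3, forcing χ ≥ 3, and the coloring below uses 3 colors, so χ(G) = 3.
A valid 3-coloring: color 1: [8]; color 2: [4, 5, 11, 12, 15]; color 3: [0, 3, 14, 19, 21].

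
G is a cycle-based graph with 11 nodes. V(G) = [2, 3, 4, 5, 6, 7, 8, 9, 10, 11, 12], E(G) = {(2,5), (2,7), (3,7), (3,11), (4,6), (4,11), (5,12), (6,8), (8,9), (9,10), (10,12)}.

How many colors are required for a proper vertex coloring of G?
χ(G) = 3

Clique number ω(G) = 2 (lower bound: χ ≥ ω).
Odd cycle [6, 4, 11, 3, 7, 2, 5, 12, 10, 9, 8] needs 3 colors (χ ≥ 3).
The coloring below uses 3 colors, so χ(G) = 3.
A valid 3-coloring: color 1: [5, 6, 7, 9, 11]; color 2: [2, 3, 4, 8, 12]; color 3: [10].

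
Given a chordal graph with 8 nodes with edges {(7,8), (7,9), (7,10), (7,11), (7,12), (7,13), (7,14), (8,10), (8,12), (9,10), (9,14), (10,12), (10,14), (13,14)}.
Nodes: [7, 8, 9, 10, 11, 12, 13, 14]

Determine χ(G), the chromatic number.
Clique number ω(G) = 4 (lower bound: χ ≥ ω).
The clique on [7, 8, 10, 12] has size 4, forcing χ ≥ 4, and the coloring below uses 4 colors, so χ(G) = 4.
A valid 4-coloring: color 1: [7]; color 2: [10, 11, 13]; color 3: [8, 14]; color 4: [9, 12].

χ(G) = 4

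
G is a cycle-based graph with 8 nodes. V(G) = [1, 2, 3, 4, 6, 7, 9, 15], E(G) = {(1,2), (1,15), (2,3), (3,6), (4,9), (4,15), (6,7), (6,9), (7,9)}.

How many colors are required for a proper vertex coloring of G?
Clique number ω(G) = 3 (lower bound: χ ≥ ω).
The clique on [6, 7, 9] has size 3, forcing χ ≥ 3, and the coloring below uses 3 colors, so χ(G) = 3.
A valid 3-coloring: color 1: [1, 3, 9]; color 2: [2, 6, 15]; color 3: [4, 7].

χ(G) = 3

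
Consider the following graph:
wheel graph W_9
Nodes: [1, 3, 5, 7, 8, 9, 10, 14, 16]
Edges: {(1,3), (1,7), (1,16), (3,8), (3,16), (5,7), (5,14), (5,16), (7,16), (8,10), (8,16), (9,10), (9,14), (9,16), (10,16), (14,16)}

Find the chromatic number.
Clique number ω(G) = 3 (lower bound: χ ≥ ω).
The clique on [1, 3, 16] has size 3, forcing χ ≥ 3, and the coloring below uses 3 colors, so χ(G) = 3.
A valid 3-coloring: color 1: [16]; color 2: [1, 5, 8, 9]; color 3: [3, 7, 10, 14].

χ(G) = 3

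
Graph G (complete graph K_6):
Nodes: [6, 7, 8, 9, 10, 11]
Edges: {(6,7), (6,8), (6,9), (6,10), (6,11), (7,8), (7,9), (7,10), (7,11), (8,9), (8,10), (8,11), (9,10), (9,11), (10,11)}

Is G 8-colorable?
A valid 8-coloring: color 1: [7]; color 2: [10]; color 3: [9]; color 4: [11]; color 5: [8]; color 6: [6].
(χ(G) = 6 ≤ 8.)

Yes, G is 8-colorable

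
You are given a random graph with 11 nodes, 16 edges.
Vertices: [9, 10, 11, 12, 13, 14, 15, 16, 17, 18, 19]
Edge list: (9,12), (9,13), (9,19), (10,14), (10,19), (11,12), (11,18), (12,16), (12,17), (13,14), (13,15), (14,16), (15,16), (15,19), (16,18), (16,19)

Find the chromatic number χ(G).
χ(G) = 3

Clique number ω(G) = 3 (lower bound: χ ≥ ω).
The clique on [15, 16, 19] has size 3, forcing χ ≥ 3, and the coloring below uses 3 colors, so χ(G) = 3.
A valid 3-coloring: color 1: [10, 11, 13, 16, 17]; color 2: [12, 14, 18, 19]; color 3: [9, 15].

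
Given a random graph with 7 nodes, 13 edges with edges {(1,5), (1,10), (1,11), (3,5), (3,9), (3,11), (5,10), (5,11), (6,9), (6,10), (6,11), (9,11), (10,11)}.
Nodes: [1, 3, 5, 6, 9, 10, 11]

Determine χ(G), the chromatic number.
Clique number ω(G) = 4 (lower bound: χ ≥ ω).
The clique on [1, 5, 10, 11] has size 4, forcing χ ≥ 4, and the coloring below uses 4 colors, so χ(G) = 4.
A valid 4-coloring: color 1: [11]; color 2: [3, 10]; color 3: [5, 9]; color 4: [1, 6].

χ(G) = 4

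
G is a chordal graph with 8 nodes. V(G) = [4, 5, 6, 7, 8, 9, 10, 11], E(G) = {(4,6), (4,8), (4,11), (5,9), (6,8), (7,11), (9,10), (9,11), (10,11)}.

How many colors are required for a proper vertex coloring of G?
χ(G) = 3

Clique number ω(G) = 3 (lower bound: χ ≥ ω).
The clique on [4, 6, 8] has size 3, forcing χ ≥ 3, and the coloring below uses 3 colors, so χ(G) = 3.
A valid 3-coloring: color 1: [5, 6, 11]; color 2: [4, 7, 9]; color 3: [8, 10].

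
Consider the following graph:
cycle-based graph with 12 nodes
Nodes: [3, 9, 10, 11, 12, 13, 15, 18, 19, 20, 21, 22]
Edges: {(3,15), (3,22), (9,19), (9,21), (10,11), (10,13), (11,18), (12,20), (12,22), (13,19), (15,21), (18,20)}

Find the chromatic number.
Clique number ω(G) = 2 (lower bound: χ ≥ ω).
The graph is bipartite (no odd cycle), so 2 colors suffice: χ(G) = 2.
A valid 2-coloring: color 1: [9, 11, 13, 15, 20, 22]; color 2: [3, 10, 12, 18, 19, 21].

χ(G) = 2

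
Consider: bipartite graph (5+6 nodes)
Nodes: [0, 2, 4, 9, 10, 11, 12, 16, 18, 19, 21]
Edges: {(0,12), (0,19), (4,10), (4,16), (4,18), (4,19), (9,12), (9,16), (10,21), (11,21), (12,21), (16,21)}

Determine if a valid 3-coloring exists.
Yes, G is 3-colorable

A valid 3-coloring: color 1: [0, 2, 4, 9, 21]; color 2: [10, 11, 12, 16, 18, 19].
(χ(G) = 2 ≤ 3.)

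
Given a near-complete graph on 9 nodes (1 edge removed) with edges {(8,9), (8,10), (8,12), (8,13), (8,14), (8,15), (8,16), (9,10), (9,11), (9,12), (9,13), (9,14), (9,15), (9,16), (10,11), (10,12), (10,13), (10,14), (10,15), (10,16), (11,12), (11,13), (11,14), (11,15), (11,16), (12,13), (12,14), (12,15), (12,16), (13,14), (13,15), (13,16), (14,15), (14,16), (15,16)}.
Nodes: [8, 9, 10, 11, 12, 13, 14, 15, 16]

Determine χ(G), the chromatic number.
Clique number ω(G) = 8 (lower bound: χ ≥ ω).
The clique on [8, 9, 10, 12, 13, 14, 15, 16] has size 8, forcing χ ≥ 8, and the coloring below uses 8 colors, so χ(G) = 8.
A valid 8-coloring: color 1: [10]; color 2: [12]; color 3: [14]; color 4: [9]; color 5: [16]; color 6: [13]; color 7: [15]; color 8: [8, 11].

χ(G) = 8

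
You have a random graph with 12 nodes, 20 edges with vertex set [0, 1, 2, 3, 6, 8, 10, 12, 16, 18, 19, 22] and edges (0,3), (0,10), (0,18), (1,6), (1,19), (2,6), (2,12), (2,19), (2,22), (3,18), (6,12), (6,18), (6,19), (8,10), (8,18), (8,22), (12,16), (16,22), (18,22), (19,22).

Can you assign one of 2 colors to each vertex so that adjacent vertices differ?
The clique on vertices [0, 3, 18] has size 3 > 2, so it alone needs 3 colors.

No, G is not 2-colorable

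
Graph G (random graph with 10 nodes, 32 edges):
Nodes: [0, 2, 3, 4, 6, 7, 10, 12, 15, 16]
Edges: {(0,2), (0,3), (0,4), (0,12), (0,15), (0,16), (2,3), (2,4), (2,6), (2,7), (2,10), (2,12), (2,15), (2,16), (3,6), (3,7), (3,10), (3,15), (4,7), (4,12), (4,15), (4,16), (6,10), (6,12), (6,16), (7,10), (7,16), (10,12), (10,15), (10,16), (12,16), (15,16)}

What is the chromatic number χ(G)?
Clique number ω(G) = 5 (lower bound: χ ≥ ω).
The clique on [2, 6, 10, 12, 16] has size 5, forcing χ ≥ 5, and the coloring below uses 5 colors, so χ(G) = 5.
A valid 5-coloring: color 1: [2]; color 2: [3, 16]; color 3: [4, 10]; color 4: [7, 12, 15]; color 5: [0, 6].

χ(G) = 5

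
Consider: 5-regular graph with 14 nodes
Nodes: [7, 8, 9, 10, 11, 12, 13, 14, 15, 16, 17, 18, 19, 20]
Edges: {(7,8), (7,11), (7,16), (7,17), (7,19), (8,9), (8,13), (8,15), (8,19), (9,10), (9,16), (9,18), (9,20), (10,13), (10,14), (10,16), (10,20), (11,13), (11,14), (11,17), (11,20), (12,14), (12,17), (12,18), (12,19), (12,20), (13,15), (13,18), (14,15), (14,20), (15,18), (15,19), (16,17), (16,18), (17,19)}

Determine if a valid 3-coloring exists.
Suppose a proper 3-coloring c exists. The clique [7, 8, 19] takes 3 distinct colors; by symmetry let c(7) = 1, c(8) = 2, c(19) = 3.
- Vertex 15: neighbors [8, 19] already have colors [2, 3] ⇒ c(15) = 1.
- Vertex 13: neighbors [15, 8] already have colors [1, 2] ⇒ c(13) = 3.
- Vertex 11: neighbors [7, 13] already have colors [1, 3] ⇒ c(11) = 2.
- Vertex 17: neighbors [7, 11, 19] already have colors [1, 2, 3] — all 3 colors blocked. Contradiction.
The forced assignments end in a contradiction, so G has no proper 3-coloring (χ ≥ 4).

No, G is not 3-colorable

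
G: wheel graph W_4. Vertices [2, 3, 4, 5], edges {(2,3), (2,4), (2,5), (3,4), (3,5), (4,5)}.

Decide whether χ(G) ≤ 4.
A valid 4-coloring: color 1: [3]; color 2: [5]; color 3: [4]; color 4: [2].
(χ(G) = 4 ≤ 4.)

Yes, G is 4-colorable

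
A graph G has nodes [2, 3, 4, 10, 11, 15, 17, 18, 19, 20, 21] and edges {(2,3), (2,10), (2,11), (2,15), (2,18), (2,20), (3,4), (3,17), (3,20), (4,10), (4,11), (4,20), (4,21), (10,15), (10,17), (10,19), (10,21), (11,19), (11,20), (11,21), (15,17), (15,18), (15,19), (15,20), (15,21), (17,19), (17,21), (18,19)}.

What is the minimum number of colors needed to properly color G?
Clique number ω(G) = 4 (lower bound: χ ≥ ω).
The clique on [10, 15, 17, 19] has size 4, forcing χ ≥ 4, and the coloring below uses 4 colors, so χ(G) = 4.
A valid 4-coloring: color 1: [3, 11, 15]; color 2: [10, 18, 20]; color 3: [2, 4, 17]; color 4: [19, 21].

χ(G) = 4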